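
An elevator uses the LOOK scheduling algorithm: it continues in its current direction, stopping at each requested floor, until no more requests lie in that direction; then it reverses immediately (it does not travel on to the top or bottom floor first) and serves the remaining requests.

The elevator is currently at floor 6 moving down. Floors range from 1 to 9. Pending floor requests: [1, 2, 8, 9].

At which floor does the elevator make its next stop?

Answer: 2

Derivation:
Current floor: 6, direction: down
Requests above: [8, 9]
Requests below: [1, 2]
Moving down and requests lie below → nearest below is max([1, 2]) = 2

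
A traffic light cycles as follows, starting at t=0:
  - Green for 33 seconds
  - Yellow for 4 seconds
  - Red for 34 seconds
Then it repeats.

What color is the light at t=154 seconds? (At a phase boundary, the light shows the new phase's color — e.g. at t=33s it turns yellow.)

Answer: green

Derivation:
Cycle length = 33 + 4 + 34 = 71s
t = 154, phase_t = 154 mod 71 = 12
12 < 33 (green end) → GREEN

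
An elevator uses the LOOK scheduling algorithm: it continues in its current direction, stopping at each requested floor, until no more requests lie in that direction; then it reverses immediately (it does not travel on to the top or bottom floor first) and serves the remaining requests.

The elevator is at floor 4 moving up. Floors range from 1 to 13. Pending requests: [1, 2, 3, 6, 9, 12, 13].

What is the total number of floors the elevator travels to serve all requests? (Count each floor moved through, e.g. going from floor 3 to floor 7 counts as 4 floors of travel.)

Start at floor 4 moving up, LOOK stop order: [6, 9, 12, 13, 3, 2, 1]
  4 → 6: |6-4| = 2, total = 2
  6 → 9: |9-6| = 3, total = 5
  9 → 12: |12-9| = 3, total = 8
  12 → 13: |13-12| = 1, total = 9
  13 → 3: |3-13| = 10, total = 19
  3 → 2: |2-3| = 1, total = 20
  2 → 1: |1-2| = 1, total = 21

Answer: 21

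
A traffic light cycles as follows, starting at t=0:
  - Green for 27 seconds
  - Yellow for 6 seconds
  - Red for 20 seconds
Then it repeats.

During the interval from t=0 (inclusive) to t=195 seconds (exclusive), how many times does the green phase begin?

Cycle = 27+6+20 = 53s
green phase starts at t = k*53 + 0 for k=0,1,2,...
Need k*53+0 < 195 → k < 3.679
k ∈ {0, ..., 3} → 4 starts

Answer: 4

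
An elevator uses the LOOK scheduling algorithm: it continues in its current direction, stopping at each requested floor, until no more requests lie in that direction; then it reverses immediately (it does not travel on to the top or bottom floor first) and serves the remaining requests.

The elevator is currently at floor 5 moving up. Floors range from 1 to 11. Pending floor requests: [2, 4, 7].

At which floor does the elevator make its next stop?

Answer: 7

Derivation:
Current floor: 5, direction: up
Requests above: [7]
Requests below: [2, 4]
Moving up and requests lie above → nearest above is min([7]) = 7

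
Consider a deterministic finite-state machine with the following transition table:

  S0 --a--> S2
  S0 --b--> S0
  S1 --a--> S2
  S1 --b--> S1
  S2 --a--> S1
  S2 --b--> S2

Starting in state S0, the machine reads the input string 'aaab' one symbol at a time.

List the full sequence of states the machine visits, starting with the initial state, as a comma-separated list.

Start: S0
  read 'a': S0 --a--> S2
  read 'a': S2 --a--> S1
  read 'a': S1 --a--> S2
  read 'b': S2 --b--> S2

Answer: S0, S2, S1, S2, S2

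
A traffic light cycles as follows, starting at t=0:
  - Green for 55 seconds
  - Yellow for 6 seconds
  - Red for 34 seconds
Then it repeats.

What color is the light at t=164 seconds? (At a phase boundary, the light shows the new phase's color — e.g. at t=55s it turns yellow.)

Cycle length = 55 + 6 + 34 = 95s
t = 164, phase_t = 164 mod 95 = 69
69 >= 61 → RED

Answer: red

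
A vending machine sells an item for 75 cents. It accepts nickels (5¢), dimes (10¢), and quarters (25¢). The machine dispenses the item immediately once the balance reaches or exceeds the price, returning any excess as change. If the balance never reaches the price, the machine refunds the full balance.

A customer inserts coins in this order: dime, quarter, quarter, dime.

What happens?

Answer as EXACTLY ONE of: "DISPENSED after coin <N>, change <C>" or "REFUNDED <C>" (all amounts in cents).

Answer: REFUNDED 70

Derivation:
Price: 75¢
Coin 1 (dime, 10¢): balance = 10¢
Coin 2 (quarter, 25¢): balance = 35¢
Coin 3 (quarter, 25¢): balance = 60¢
Coin 4 (dime, 10¢): balance = 70¢
All coins inserted, balance 70¢ < price 75¢ → REFUND 70¢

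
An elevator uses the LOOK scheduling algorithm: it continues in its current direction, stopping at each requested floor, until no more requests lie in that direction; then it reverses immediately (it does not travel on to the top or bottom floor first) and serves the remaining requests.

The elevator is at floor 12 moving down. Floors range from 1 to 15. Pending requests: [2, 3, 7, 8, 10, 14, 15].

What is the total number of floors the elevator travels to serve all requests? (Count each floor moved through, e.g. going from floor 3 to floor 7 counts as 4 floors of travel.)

Answer: 23

Derivation:
Start at floor 12 moving down, LOOK stop order: [10, 8, 7, 3, 2, 14, 15]
  12 → 10: |10-12| = 2, total = 2
  10 → 8: |8-10| = 2, total = 4
  8 → 7: |7-8| = 1, total = 5
  7 → 3: |3-7| = 4, total = 9
  3 → 2: |2-3| = 1, total = 10
  2 → 14: |14-2| = 12, total = 22
  14 → 15: |15-14| = 1, total = 23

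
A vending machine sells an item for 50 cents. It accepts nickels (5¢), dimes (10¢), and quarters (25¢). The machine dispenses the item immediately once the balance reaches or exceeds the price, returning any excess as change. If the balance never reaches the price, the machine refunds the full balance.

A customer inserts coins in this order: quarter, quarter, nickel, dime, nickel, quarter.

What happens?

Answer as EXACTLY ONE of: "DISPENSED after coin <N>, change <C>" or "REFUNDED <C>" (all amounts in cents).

Price: 50¢
Coin 1 (quarter, 25¢): balance = 25¢
Coin 2 (quarter, 25¢): balance = 50¢
  → balance >= price → DISPENSE, change = 50 - 50 = 0¢

Answer: DISPENSED after coin 2, change 0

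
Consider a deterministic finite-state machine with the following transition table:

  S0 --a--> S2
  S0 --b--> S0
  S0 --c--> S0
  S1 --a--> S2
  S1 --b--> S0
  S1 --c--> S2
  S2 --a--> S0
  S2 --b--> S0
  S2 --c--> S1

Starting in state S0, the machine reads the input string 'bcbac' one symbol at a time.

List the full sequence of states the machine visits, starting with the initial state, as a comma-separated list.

Start: S0
  read 'b': S0 --b--> S0
  read 'c': S0 --c--> S0
  read 'b': S0 --b--> S0
  read 'a': S0 --a--> S2
  read 'c': S2 --c--> S1

Answer: S0, S0, S0, S0, S2, S1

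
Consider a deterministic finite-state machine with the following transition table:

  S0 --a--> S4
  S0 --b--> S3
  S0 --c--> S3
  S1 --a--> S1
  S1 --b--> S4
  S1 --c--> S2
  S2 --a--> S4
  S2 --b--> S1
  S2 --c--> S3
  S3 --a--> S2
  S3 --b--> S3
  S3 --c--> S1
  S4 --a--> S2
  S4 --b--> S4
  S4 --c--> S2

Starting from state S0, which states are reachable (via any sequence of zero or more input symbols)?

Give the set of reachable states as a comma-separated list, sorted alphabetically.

BFS from S0:
  visit S0: S0--a-->S4 (new), S0--b-->S3 (new), S0--c-->S3 (seen)
  visit S4: S4--a-->S2 (new), S4--b-->S4 (seen), S4--c-->S2 (seen)
  visit S3: S3--a-->S2 (seen), S3--b-->S3 (seen), S3--c-->S1 (new)
  visit S2: S2--a-->S4 (seen), S2--b-->S1 (seen), S2--c-->S3 (seen)
  visit S1: S1--a-->S1 (seen), S1--b-->S4 (seen), S1--c-->S2 (seen)

Answer: S0, S1, S2, S3, S4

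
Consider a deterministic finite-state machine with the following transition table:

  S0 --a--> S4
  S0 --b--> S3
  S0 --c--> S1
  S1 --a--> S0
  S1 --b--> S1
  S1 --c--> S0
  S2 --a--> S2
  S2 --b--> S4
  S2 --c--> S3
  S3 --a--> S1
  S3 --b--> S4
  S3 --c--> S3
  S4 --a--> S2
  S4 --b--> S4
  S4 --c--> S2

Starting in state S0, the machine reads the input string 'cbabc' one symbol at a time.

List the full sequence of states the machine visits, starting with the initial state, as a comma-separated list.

Answer: S0, S1, S1, S0, S3, S3

Derivation:
Start: S0
  read 'c': S0 --c--> S1
  read 'b': S1 --b--> S1
  read 'a': S1 --a--> S0
  read 'b': S0 --b--> S3
  read 'c': S3 --c--> S3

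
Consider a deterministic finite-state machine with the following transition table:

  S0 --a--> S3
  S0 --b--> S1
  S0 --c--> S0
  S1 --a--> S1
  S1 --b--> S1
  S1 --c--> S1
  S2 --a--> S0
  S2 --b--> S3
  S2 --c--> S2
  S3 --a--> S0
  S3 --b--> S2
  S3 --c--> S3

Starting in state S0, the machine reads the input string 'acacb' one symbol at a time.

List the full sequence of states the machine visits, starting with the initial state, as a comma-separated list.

Start: S0
  read 'a': S0 --a--> S3
  read 'c': S3 --c--> S3
  read 'a': S3 --a--> S0
  read 'c': S0 --c--> S0
  read 'b': S0 --b--> S1

Answer: S0, S3, S3, S0, S0, S1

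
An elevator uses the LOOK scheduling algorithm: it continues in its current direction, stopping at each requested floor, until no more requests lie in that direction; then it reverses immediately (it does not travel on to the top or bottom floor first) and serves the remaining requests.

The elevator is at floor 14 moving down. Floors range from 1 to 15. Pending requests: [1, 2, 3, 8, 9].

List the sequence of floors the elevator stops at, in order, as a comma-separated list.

Answer: 9, 8, 3, 2, 1

Derivation:
Current: 14, moving DOWN
Serve below first (descending): [9, 8, 3, 2, 1]
Then reverse, serve above (ascending): []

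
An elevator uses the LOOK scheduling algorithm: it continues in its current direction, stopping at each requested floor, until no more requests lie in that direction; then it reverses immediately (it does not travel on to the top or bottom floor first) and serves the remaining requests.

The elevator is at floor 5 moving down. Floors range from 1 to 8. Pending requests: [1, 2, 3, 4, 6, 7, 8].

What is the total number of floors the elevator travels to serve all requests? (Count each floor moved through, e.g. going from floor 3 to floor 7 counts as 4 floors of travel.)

Start at floor 5 moving down, LOOK stop order: [4, 3, 2, 1, 6, 7, 8]
  5 → 4: |4-5| = 1, total = 1
  4 → 3: |3-4| = 1, total = 2
  3 → 2: |2-3| = 1, total = 3
  2 → 1: |1-2| = 1, total = 4
  1 → 6: |6-1| = 5, total = 9
  6 → 7: |7-6| = 1, total = 10
  7 → 8: |8-7| = 1, total = 11

Answer: 11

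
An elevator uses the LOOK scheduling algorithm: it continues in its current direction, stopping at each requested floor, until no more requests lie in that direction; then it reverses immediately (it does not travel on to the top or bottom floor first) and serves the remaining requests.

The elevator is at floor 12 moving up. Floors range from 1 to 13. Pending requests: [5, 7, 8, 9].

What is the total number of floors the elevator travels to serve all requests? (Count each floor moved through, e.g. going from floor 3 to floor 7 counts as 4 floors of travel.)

Answer: 7

Derivation:
Start at floor 12 moving up, LOOK stop order: [9, 8, 7, 5]
  12 → 9: |9-12| = 3, total = 3
  9 → 8: |8-9| = 1, total = 4
  8 → 7: |7-8| = 1, total = 5
  7 → 5: |5-7| = 2, total = 7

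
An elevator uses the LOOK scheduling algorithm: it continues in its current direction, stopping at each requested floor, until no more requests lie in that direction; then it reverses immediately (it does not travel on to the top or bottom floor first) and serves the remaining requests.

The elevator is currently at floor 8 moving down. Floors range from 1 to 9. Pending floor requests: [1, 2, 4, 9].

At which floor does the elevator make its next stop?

Current floor: 8, direction: down
Requests above: [9]
Requests below: [1, 2, 4]
Moving down and requests lie below → nearest below is max([1, 2, 4]) = 4

Answer: 4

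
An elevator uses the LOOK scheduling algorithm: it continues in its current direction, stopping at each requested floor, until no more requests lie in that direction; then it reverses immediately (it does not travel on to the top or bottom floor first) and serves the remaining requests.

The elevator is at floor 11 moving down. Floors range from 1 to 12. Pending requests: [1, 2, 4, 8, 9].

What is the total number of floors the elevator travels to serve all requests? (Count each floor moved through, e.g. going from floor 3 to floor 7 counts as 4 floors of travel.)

Start at floor 11 moving down, LOOK stop order: [9, 8, 4, 2, 1]
  11 → 9: |9-11| = 2, total = 2
  9 → 8: |8-9| = 1, total = 3
  8 → 4: |4-8| = 4, total = 7
  4 → 2: |2-4| = 2, total = 9
  2 → 1: |1-2| = 1, total = 10

Answer: 10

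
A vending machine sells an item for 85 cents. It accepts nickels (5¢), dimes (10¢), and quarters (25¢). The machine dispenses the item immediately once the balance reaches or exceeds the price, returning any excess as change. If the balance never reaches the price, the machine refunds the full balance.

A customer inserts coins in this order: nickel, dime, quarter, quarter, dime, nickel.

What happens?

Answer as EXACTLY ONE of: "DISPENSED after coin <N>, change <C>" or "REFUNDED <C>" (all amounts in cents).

Price: 85¢
Coin 1 (nickel, 5¢): balance = 5¢
Coin 2 (dime, 10¢): balance = 15¢
Coin 3 (quarter, 25¢): balance = 40¢
Coin 4 (quarter, 25¢): balance = 65¢
Coin 5 (dime, 10¢): balance = 75¢
Coin 6 (nickel, 5¢): balance = 80¢
All coins inserted, balance 80¢ < price 85¢ → REFUND 80¢

Answer: REFUNDED 80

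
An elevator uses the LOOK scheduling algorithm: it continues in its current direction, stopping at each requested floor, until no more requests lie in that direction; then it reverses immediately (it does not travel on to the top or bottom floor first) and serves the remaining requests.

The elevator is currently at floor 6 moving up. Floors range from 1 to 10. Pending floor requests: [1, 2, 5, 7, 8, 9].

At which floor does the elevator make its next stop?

Current floor: 6, direction: up
Requests above: [7, 8, 9]
Requests below: [1, 2, 5]
Moving up and requests lie above → nearest above is min([7, 8, 9]) = 7

Answer: 7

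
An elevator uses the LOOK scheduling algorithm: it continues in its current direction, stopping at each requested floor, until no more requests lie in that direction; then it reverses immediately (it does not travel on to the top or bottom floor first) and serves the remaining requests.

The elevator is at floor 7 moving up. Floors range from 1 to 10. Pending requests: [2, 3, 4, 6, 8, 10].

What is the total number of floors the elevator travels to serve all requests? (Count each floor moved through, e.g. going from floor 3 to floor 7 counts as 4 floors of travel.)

Answer: 11

Derivation:
Start at floor 7 moving up, LOOK stop order: [8, 10, 6, 4, 3, 2]
  7 → 8: |8-7| = 1, total = 1
  8 → 10: |10-8| = 2, total = 3
  10 → 6: |6-10| = 4, total = 7
  6 → 4: |4-6| = 2, total = 9
  4 → 3: |3-4| = 1, total = 10
  3 → 2: |2-3| = 1, total = 11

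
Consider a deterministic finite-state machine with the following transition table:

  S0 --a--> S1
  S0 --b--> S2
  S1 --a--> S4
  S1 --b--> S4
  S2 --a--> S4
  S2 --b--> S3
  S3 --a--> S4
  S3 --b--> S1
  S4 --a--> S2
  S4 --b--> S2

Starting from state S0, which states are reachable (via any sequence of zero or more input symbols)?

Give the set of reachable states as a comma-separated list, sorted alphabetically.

Answer: S0, S1, S2, S3, S4

Derivation:
BFS from S0:
  visit S0: S0--a-->S1 (new), S0--b-->S2 (new)
  visit S1: S1--a-->S4 (new), S1--b-->S4 (seen)
  visit S2: S2--a-->S4 (seen), S2--b-->S3 (new)
  visit S4: S4--a-->S2 (seen), S4--b-->S2 (seen)
  visit S3: S3--a-->S4 (seen), S3--b-->S1 (seen)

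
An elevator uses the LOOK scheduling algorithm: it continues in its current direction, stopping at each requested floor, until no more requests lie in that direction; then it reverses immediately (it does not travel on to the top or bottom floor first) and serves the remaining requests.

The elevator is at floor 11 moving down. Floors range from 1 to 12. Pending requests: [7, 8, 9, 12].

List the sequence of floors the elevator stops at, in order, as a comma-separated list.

Current: 11, moving DOWN
Serve below first (descending): [9, 8, 7]
Then reverse, serve above (ascending): [12]

Answer: 9, 8, 7, 12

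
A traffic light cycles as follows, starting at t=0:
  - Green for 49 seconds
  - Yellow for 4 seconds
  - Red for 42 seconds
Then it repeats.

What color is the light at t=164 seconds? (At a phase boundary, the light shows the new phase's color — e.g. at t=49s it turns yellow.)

Cycle length = 49 + 4 + 42 = 95s
t = 164, phase_t = 164 mod 95 = 69
69 >= 53 → RED

Answer: red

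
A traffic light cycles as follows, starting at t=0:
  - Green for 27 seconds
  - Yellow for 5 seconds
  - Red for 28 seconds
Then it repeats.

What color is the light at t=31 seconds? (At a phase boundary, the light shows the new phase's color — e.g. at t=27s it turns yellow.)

Answer: yellow

Derivation:
Cycle length = 27 + 5 + 28 = 60s
t = 31, phase_t = 31 mod 60 = 31
27 <= 31 < 32 (yellow end) → YELLOW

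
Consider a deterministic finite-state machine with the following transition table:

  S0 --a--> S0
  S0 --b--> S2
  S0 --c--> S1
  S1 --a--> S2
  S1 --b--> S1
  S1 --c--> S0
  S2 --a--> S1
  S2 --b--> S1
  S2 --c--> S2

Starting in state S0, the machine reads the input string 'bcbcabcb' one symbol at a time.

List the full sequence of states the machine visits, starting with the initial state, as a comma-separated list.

Start: S0
  read 'b': S0 --b--> S2
  read 'c': S2 --c--> S2
  read 'b': S2 --b--> S1
  read 'c': S1 --c--> S0
  read 'a': S0 --a--> S0
  read 'b': S0 --b--> S2
  read 'c': S2 --c--> S2
  read 'b': S2 --b--> S1

Answer: S0, S2, S2, S1, S0, S0, S2, S2, S1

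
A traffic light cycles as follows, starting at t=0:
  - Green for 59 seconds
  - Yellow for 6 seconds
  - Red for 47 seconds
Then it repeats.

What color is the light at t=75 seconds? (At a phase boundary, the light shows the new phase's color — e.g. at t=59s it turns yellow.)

Answer: red

Derivation:
Cycle length = 59 + 6 + 47 = 112s
t = 75, phase_t = 75 mod 112 = 75
75 >= 65 → RED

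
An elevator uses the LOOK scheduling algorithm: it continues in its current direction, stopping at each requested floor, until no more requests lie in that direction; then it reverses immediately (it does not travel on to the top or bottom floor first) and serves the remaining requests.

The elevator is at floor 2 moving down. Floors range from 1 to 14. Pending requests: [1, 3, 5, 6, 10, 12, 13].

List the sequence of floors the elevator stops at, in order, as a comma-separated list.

Answer: 1, 3, 5, 6, 10, 12, 13

Derivation:
Current: 2, moving DOWN
Serve below first (descending): [1]
Then reverse, serve above (ascending): [3, 5, 6, 10, 12, 13]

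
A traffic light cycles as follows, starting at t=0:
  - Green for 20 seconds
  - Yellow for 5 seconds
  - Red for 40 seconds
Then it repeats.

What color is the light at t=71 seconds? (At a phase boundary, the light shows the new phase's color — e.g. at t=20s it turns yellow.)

Answer: green

Derivation:
Cycle length = 20 + 5 + 40 = 65s
t = 71, phase_t = 71 mod 65 = 6
6 < 20 (green end) → GREEN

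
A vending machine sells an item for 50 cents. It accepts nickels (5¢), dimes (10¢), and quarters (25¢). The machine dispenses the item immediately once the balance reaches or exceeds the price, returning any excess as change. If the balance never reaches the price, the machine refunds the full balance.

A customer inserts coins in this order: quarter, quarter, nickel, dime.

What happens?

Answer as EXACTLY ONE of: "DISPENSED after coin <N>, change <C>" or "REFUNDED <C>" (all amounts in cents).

Price: 50¢
Coin 1 (quarter, 25¢): balance = 25¢
Coin 2 (quarter, 25¢): balance = 50¢
  → balance >= price → DISPENSE, change = 50 - 50 = 0¢

Answer: DISPENSED after coin 2, change 0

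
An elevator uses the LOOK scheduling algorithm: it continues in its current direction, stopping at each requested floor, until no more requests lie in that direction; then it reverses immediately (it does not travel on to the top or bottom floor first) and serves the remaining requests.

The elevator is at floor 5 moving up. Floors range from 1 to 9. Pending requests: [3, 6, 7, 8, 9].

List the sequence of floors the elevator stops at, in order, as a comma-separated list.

Answer: 6, 7, 8, 9, 3

Derivation:
Current: 5, moving UP
Serve above first (ascending): [6, 7, 8, 9]
Then reverse, serve below (descending): [3]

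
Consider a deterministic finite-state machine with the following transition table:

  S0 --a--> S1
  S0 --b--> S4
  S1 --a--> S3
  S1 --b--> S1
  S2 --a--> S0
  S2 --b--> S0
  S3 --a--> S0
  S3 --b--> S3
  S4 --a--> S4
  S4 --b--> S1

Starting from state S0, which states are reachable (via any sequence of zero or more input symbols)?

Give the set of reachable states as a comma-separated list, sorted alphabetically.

BFS from S0:
  visit S0: S0--a-->S1 (new), S0--b-->S4 (new)
  visit S1: S1--a-->S3 (new), S1--b-->S1 (seen)
  visit S4: S4--a-->S4 (seen), S4--b-->S1 (seen)
  visit S3: S3--a-->S0 (seen), S3--b-->S3 (seen)

Answer: S0, S1, S3, S4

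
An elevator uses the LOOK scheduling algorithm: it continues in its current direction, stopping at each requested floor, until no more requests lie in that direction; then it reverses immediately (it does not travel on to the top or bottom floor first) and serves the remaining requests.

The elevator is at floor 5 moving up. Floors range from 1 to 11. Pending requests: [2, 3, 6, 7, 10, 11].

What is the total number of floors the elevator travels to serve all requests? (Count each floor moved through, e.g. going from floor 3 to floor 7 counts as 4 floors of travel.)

Start at floor 5 moving up, LOOK stop order: [6, 7, 10, 11, 3, 2]
  5 → 6: |6-5| = 1, total = 1
  6 → 7: |7-6| = 1, total = 2
  7 → 10: |10-7| = 3, total = 5
  10 → 11: |11-10| = 1, total = 6
  11 → 3: |3-11| = 8, total = 14
  3 → 2: |2-3| = 1, total = 15

Answer: 15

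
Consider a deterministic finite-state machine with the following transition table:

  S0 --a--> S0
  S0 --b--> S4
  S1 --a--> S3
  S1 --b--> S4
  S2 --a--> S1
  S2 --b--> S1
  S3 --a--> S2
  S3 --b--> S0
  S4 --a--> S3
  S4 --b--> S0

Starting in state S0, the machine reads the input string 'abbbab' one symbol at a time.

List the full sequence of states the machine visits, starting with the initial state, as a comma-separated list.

Start: S0
  read 'a': S0 --a--> S0
  read 'b': S0 --b--> S4
  read 'b': S4 --b--> S0
  read 'b': S0 --b--> S4
  read 'a': S4 --a--> S3
  read 'b': S3 --b--> S0

Answer: S0, S0, S4, S0, S4, S3, S0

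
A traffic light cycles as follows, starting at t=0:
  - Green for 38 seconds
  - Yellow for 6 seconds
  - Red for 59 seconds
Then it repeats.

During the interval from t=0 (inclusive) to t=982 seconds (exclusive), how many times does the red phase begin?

Cycle = 38+6+59 = 103s
red phase starts at t = k*103 + 44 for k=0,1,2,...
Need k*103+44 < 982 → k < 9.107
k ∈ {0, ..., 9} → 10 starts

Answer: 10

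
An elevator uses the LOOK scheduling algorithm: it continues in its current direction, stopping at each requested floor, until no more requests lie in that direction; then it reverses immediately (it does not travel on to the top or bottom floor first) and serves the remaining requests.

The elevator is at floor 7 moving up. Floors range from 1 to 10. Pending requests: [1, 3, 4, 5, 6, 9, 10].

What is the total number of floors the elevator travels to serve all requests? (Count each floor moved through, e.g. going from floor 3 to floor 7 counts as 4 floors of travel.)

Start at floor 7 moving up, LOOK stop order: [9, 10, 6, 5, 4, 3, 1]
  7 → 9: |9-7| = 2, total = 2
  9 → 10: |10-9| = 1, total = 3
  10 → 6: |6-10| = 4, total = 7
  6 → 5: |5-6| = 1, total = 8
  5 → 4: |4-5| = 1, total = 9
  4 → 3: |3-4| = 1, total = 10
  3 → 1: |1-3| = 2, total = 12

Answer: 12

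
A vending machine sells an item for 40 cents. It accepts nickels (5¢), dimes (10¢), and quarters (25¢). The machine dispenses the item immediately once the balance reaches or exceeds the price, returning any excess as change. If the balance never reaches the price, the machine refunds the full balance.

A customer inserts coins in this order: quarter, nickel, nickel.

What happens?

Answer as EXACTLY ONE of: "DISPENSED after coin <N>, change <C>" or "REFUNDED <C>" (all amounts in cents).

Price: 40¢
Coin 1 (quarter, 25¢): balance = 25¢
Coin 2 (nickel, 5¢): balance = 30¢
Coin 3 (nickel, 5¢): balance = 35¢
All coins inserted, balance 35¢ < price 40¢ → REFUND 35¢

Answer: REFUNDED 35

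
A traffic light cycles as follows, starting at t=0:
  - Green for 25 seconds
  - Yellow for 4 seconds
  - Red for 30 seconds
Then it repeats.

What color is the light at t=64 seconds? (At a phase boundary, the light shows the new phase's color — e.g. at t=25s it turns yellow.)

Cycle length = 25 + 4 + 30 = 59s
t = 64, phase_t = 64 mod 59 = 5
5 < 25 (green end) → GREEN

Answer: green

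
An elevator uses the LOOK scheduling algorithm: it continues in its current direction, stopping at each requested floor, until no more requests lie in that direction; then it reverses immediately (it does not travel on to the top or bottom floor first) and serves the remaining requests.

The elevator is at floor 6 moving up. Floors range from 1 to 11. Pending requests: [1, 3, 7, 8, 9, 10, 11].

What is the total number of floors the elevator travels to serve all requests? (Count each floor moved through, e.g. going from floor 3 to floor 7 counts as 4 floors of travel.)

Start at floor 6 moving up, LOOK stop order: [7, 8, 9, 10, 11, 3, 1]
  6 → 7: |7-6| = 1, total = 1
  7 → 8: |8-7| = 1, total = 2
  8 → 9: |9-8| = 1, total = 3
  9 → 10: |10-9| = 1, total = 4
  10 → 11: |11-10| = 1, total = 5
  11 → 3: |3-11| = 8, total = 13
  3 → 1: |1-3| = 2, total = 15

Answer: 15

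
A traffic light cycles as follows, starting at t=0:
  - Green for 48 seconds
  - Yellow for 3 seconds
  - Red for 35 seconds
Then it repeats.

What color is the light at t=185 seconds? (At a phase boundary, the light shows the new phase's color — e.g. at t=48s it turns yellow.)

Answer: green

Derivation:
Cycle length = 48 + 3 + 35 = 86s
t = 185, phase_t = 185 mod 86 = 13
13 < 48 (green end) → GREEN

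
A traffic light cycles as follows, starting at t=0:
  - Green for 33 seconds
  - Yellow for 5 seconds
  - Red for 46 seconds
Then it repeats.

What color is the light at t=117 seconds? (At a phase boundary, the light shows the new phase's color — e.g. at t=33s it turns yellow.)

Cycle length = 33 + 5 + 46 = 84s
t = 117, phase_t = 117 mod 84 = 33
33 <= 33 < 38 (yellow end) → YELLOW

Answer: yellow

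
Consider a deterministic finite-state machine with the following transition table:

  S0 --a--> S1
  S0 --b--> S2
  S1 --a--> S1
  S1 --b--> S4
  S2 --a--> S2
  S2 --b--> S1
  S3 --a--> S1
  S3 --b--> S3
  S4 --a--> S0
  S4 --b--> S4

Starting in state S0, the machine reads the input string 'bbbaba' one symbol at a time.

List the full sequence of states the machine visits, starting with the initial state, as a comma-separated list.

Start: S0
  read 'b': S0 --b--> S2
  read 'b': S2 --b--> S1
  read 'b': S1 --b--> S4
  read 'a': S4 --a--> S0
  read 'b': S0 --b--> S2
  read 'a': S2 --a--> S2

Answer: S0, S2, S1, S4, S0, S2, S2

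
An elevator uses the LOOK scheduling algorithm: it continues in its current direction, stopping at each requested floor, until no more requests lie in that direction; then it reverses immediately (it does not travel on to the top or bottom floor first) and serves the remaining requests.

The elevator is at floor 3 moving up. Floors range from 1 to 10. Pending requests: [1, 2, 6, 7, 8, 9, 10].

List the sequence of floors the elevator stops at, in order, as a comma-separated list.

Answer: 6, 7, 8, 9, 10, 2, 1

Derivation:
Current: 3, moving UP
Serve above first (ascending): [6, 7, 8, 9, 10]
Then reverse, serve below (descending): [2, 1]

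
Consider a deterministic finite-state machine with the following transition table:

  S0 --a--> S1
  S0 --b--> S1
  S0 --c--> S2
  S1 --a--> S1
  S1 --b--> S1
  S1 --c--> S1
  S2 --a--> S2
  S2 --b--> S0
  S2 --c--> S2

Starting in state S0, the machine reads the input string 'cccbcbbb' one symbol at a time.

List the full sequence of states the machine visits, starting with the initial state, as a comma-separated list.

Answer: S0, S2, S2, S2, S0, S2, S0, S1, S1

Derivation:
Start: S0
  read 'c': S0 --c--> S2
  read 'c': S2 --c--> S2
  read 'c': S2 --c--> S2
  read 'b': S2 --b--> S0
  read 'c': S0 --c--> S2
  read 'b': S2 --b--> S0
  read 'b': S0 --b--> S1
  read 'b': S1 --b--> S1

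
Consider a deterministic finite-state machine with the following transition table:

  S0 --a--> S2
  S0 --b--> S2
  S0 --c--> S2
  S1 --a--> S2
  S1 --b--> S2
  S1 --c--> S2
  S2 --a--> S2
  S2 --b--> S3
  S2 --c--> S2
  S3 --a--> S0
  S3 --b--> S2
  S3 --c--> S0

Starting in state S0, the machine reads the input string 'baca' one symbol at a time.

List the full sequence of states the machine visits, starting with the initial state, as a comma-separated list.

Answer: S0, S2, S2, S2, S2

Derivation:
Start: S0
  read 'b': S0 --b--> S2
  read 'a': S2 --a--> S2
  read 'c': S2 --c--> S2
  read 'a': S2 --a--> S2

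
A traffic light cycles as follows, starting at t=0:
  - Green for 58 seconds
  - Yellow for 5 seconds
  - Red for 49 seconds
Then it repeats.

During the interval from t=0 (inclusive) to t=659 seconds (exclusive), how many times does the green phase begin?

Cycle = 58+5+49 = 112s
green phase starts at t = k*112 + 0 for k=0,1,2,...
Need k*112+0 < 659 → k < 5.884
k ∈ {0, ..., 5} → 6 starts

Answer: 6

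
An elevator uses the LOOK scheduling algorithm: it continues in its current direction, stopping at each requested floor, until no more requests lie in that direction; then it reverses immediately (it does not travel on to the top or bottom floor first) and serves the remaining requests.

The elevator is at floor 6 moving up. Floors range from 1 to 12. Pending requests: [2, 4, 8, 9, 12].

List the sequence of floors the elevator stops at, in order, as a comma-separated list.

Answer: 8, 9, 12, 4, 2

Derivation:
Current: 6, moving UP
Serve above first (ascending): [8, 9, 12]
Then reverse, serve below (descending): [4, 2]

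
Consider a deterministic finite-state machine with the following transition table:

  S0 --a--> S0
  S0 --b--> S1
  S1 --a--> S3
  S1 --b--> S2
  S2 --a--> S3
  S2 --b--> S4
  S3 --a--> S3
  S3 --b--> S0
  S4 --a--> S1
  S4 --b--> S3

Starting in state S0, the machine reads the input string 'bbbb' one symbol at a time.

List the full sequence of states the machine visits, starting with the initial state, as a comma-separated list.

Start: S0
  read 'b': S0 --b--> S1
  read 'b': S1 --b--> S2
  read 'b': S2 --b--> S4
  read 'b': S4 --b--> S3

Answer: S0, S1, S2, S4, S3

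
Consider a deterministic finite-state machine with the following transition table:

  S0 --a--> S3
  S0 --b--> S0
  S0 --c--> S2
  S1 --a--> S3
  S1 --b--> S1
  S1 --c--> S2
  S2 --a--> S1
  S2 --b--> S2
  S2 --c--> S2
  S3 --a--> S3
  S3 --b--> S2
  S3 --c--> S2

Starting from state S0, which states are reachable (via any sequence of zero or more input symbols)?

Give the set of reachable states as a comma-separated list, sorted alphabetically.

Answer: S0, S1, S2, S3

Derivation:
BFS from S0:
  visit S0: S0--a-->S3 (new), S0--b-->S0 (seen), S0--c-->S2 (new)
  visit S3: S3--a-->S3 (seen), S3--b-->S2 (seen), S3--c-->S2 (seen)
  visit S2: S2--a-->S1 (new), S2--b-->S2 (seen), S2--c-->S2 (seen)
  visit S1: S1--a-->S3 (seen), S1--b-->S1 (seen), S1--c-->S2 (seen)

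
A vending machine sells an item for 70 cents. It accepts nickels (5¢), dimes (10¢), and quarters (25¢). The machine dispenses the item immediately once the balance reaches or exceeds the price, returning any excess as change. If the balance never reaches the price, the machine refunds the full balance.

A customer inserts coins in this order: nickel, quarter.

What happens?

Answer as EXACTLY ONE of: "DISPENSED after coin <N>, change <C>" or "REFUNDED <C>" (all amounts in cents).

Answer: REFUNDED 30

Derivation:
Price: 70¢
Coin 1 (nickel, 5¢): balance = 5¢
Coin 2 (quarter, 25¢): balance = 30¢
All coins inserted, balance 30¢ < price 70¢ → REFUND 30¢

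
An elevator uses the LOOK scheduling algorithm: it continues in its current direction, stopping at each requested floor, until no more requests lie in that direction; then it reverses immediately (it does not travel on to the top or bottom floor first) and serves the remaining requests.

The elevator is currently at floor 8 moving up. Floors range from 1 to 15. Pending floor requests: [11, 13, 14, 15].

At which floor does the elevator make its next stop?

Current floor: 8, direction: up
Requests above: [11, 13, 14, 15]
Requests below: []
Moving up and requests lie above → nearest above is min([11, 13, 14, 15]) = 11

Answer: 11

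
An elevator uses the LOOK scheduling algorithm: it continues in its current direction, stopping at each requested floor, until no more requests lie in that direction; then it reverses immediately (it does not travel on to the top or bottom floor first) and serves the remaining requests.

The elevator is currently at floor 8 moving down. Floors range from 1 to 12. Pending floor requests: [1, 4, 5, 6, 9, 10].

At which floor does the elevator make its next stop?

Answer: 6

Derivation:
Current floor: 8, direction: down
Requests above: [9, 10]
Requests below: [1, 4, 5, 6]
Moving down and requests lie below → nearest below is max([1, 4, 5, 6]) = 6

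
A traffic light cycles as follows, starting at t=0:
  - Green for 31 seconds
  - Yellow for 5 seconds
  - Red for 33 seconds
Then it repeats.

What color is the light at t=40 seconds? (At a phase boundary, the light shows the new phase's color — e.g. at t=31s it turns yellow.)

Cycle length = 31 + 5 + 33 = 69s
t = 40, phase_t = 40 mod 69 = 40
40 >= 36 → RED

Answer: red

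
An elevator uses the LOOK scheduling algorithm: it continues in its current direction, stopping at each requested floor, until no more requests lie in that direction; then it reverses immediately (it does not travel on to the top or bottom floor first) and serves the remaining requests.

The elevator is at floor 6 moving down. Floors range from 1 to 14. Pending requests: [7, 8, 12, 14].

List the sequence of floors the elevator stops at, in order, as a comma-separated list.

Answer: 7, 8, 12, 14

Derivation:
Current: 6, moving DOWN
Serve below first (descending): []
Then reverse, serve above (ascending): [7, 8, 12, 14]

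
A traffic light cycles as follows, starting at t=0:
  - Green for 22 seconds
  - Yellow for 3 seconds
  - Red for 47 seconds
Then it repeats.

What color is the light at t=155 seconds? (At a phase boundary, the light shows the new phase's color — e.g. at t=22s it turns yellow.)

Cycle length = 22 + 3 + 47 = 72s
t = 155, phase_t = 155 mod 72 = 11
11 < 22 (green end) → GREEN

Answer: green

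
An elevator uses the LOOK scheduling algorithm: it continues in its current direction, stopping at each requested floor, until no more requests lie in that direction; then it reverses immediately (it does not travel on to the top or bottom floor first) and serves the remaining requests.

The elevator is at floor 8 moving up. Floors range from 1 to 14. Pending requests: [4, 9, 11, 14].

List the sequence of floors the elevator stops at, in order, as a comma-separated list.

Current: 8, moving UP
Serve above first (ascending): [9, 11, 14]
Then reverse, serve below (descending): [4]

Answer: 9, 11, 14, 4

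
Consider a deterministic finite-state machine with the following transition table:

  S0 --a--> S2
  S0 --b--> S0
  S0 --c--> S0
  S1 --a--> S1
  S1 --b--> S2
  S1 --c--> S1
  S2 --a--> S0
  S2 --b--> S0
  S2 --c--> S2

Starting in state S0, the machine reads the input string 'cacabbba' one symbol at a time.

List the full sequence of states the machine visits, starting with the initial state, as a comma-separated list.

Start: S0
  read 'c': S0 --c--> S0
  read 'a': S0 --a--> S2
  read 'c': S2 --c--> S2
  read 'a': S2 --a--> S0
  read 'b': S0 --b--> S0
  read 'b': S0 --b--> S0
  read 'b': S0 --b--> S0
  read 'a': S0 --a--> S2

Answer: S0, S0, S2, S2, S0, S0, S0, S0, S2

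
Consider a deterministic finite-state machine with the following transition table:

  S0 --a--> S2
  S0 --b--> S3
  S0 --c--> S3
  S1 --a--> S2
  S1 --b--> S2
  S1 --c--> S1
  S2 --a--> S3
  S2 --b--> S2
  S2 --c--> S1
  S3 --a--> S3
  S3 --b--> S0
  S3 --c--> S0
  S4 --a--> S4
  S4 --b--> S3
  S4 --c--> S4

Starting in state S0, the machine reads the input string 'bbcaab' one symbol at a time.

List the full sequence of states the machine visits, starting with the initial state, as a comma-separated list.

Start: S0
  read 'b': S0 --b--> S3
  read 'b': S3 --b--> S0
  read 'c': S0 --c--> S3
  read 'a': S3 --a--> S3
  read 'a': S3 --a--> S3
  read 'b': S3 --b--> S0

Answer: S0, S3, S0, S3, S3, S3, S0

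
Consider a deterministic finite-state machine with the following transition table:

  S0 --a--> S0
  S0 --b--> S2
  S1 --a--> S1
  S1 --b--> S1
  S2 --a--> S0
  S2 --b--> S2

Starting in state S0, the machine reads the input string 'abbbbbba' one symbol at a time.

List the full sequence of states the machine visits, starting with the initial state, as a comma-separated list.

Answer: S0, S0, S2, S2, S2, S2, S2, S2, S0

Derivation:
Start: S0
  read 'a': S0 --a--> S0
  read 'b': S0 --b--> S2
  read 'b': S2 --b--> S2
  read 'b': S2 --b--> S2
  read 'b': S2 --b--> S2
  read 'b': S2 --b--> S2
  read 'b': S2 --b--> S2
  read 'a': S2 --a--> S0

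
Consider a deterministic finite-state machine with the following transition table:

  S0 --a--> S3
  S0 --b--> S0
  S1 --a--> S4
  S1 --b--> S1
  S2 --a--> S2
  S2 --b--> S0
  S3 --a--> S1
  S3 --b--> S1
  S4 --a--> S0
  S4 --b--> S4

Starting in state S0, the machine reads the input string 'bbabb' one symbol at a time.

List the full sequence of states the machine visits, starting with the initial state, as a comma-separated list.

Answer: S0, S0, S0, S3, S1, S1

Derivation:
Start: S0
  read 'b': S0 --b--> S0
  read 'b': S0 --b--> S0
  read 'a': S0 --a--> S3
  read 'b': S3 --b--> S1
  read 'b': S1 --b--> S1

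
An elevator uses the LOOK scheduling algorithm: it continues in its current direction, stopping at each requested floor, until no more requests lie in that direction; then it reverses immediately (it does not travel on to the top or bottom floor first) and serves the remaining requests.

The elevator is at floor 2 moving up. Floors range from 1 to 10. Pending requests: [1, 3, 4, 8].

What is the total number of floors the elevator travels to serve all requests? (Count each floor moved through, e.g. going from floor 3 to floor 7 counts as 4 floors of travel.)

Start at floor 2 moving up, LOOK stop order: [3, 4, 8, 1]
  2 → 3: |3-2| = 1, total = 1
  3 → 4: |4-3| = 1, total = 2
  4 → 8: |8-4| = 4, total = 6
  8 → 1: |1-8| = 7, total = 13

Answer: 13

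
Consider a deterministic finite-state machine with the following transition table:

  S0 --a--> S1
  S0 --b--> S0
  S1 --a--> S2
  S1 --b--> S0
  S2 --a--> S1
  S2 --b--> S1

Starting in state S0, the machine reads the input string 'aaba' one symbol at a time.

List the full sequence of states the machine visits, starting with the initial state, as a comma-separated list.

Start: S0
  read 'a': S0 --a--> S1
  read 'a': S1 --a--> S2
  read 'b': S2 --b--> S1
  read 'a': S1 --a--> S2

Answer: S0, S1, S2, S1, S2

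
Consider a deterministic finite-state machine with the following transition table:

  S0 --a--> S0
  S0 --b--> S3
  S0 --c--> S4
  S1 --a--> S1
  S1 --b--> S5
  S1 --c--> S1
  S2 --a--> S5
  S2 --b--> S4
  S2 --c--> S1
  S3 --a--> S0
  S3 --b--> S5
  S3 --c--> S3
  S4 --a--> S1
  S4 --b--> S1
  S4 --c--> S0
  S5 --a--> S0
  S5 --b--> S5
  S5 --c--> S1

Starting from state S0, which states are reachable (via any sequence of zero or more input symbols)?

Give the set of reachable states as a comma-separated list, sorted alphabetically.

BFS from S0:
  visit S0: S0--a-->S0 (seen), S0--b-->S3 (new), S0--c-->S4 (new)
  visit S3: S3--a-->S0 (seen), S3--b-->S5 (new), S3--c-->S3 (seen)
  visit S4: S4--a-->S1 (new), S4--b-->S1 (seen), S4--c-->S0 (seen)
  visit S5: S5--a-->S0 (seen), S5--b-->S5 (seen), S5--c-->S1 (seen)
  visit S1: S1--a-->S1 (seen), S1--b-->S5 (seen), S1--c-->S1 (seen)

Answer: S0, S1, S3, S4, S5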